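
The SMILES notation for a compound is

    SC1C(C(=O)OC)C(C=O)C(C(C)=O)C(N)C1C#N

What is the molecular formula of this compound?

C12H16N2O4S

Walk through each heavy atom and fill implicit hydrogens from standard valence (C 4, N 3, O 2, S 2, halogen 1):
  atom 1: S, bond orders sum to 1 (valence 2) → 1 H
  atom 2: C, bond orders sum to 3 (valence 4) → 1 H
  atom 3: C, bond orders sum to 3 (valence 4) → 1 H
  atom 4: C, bond orders sum to 4 (valence 4) → 0 H
  atom 5: O, bond orders sum to 2 (valence 2) → 0 H
  atom 6: O, bond orders sum to 2 (valence 2) → 0 H
  atom 7: C, bond orders sum to 1 (valence 4) → 3 H
  atom 8: C, bond orders sum to 3 (valence 4) → 1 H
  atom 9: C, bond orders sum to 3 (valence 4) → 1 H
  atom 10: O, bond orders sum to 2 (valence 2) → 0 H
  atom 11: C, bond orders sum to 3 (valence 4) → 1 H
  atom 12: C, bond orders sum to 4 (valence 4) → 0 H
  atom 13: C, bond orders sum to 1 (valence 4) → 3 H
  atom 14: O, bond orders sum to 2 (valence 2) → 0 H
  atom 15: C, bond orders sum to 3 (valence 4) → 1 H
  atom 16: N, bond orders sum to 1 (valence 3) → 2 H
  atom 17: C, bond orders sum to 3 (valence 4) → 1 H
  atom 18: C, bond orders sum to 4 (valence 4) → 0 H
  atom 19: N, bond orders sum to 3 (valence 3) → 0 H
Totals → C:12, H:16, N:2, O:4, S:1.
In Hill order: C12H16N2O4S.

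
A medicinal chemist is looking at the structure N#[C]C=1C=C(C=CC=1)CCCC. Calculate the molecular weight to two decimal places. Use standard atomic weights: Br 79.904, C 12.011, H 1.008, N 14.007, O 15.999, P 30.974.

First, the molecular formula is C11H13N (counting implicit H from valence).
  C: 11 × 12.011 = 132.121
  H: 13 × 1.008 = 13.104
  N: 1 × 14.007 = 14.007
Sum: 11×12.011 + 13×1.008 + 1×14.007 = 159.232 → 159.23 g/mol.

159.23 g/mol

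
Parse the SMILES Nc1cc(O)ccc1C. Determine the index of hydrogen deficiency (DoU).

Molecular formula: C7H9NO.
DoU = (2C + 2 + N − H − X) / 2, where X is the halogen count and O/S are ignored.
    = (2·7 + 2 + 1 − 9 − 0) / 2 = 8 / 2 = 4.

4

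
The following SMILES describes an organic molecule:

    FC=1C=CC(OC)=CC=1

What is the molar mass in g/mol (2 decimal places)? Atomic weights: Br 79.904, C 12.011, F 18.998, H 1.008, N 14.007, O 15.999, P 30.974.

First, the molecular formula is C7H7FO (counting implicit H from valence).
  C: 7 × 12.011 = 84.077
  F: 1 × 18.998 = 18.998
  H: 7 × 1.008 = 7.056
  O: 1 × 15.999 = 15.999
Sum: 7×12.011 + 1×18.998 + 7×1.008 + 1×15.999 = 126.130 → 126.13 g/mol.

126.13 g/mol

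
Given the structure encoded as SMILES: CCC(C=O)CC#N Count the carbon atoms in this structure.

Count every carbon token in the SMILES (each C, including those in ring-closure positions and inside branches).
Carbon count: 6.

6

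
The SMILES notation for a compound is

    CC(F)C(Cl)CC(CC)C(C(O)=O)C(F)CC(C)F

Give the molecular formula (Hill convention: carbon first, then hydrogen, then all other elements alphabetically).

C13H22ClF3O2

Walk through each heavy atom and fill implicit hydrogens from standard valence (C 4, N 3, O 2, S 2, halogen 1):
  atom 1: C, bond orders sum to 1 (valence 4) → 3 H
  atom 2: C, bond orders sum to 3 (valence 4) → 1 H
  atom 3: F (halogen, monovalent) → 0 H
  atom 4: C, bond orders sum to 3 (valence 4) → 1 H
  atom 5: Cl (halogen, monovalent) → 0 H
  atom 6: C, bond orders sum to 2 (valence 4) → 2 H
  atom 7: C, bond orders sum to 3 (valence 4) → 1 H
  atom 8: C, bond orders sum to 2 (valence 4) → 2 H
  atom 9: C, bond orders sum to 1 (valence 4) → 3 H
  atom 10: C, bond orders sum to 3 (valence 4) → 1 H
  atom 11: C, bond orders sum to 4 (valence 4) → 0 H
  atom 12: O, bond orders sum to 1 (valence 2) → 1 H
  atom 13: O, bond orders sum to 2 (valence 2) → 0 H
  atom 14: C, bond orders sum to 3 (valence 4) → 1 H
  atom 15: F (halogen, monovalent) → 0 H
  atom 16: C, bond orders sum to 2 (valence 4) → 2 H
  atom 17: C, bond orders sum to 3 (valence 4) → 1 H
  atom 18: C, bond orders sum to 1 (valence 4) → 3 H
  atom 19: F (halogen, monovalent) → 0 H
Totals → C:13, H:22, Cl:1, F:3, O:2.
In Hill order: C13H22ClF3O2.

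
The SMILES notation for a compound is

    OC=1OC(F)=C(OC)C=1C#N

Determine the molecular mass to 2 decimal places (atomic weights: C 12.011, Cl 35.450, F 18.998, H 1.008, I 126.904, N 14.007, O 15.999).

157.10 g/mol

First, the molecular formula is C6H4FNO3 (counting implicit H from valence).
  C: 6 × 12.011 = 72.066
  F: 1 × 18.998 = 18.998
  H: 4 × 1.008 = 4.032
  N: 1 × 14.007 = 14.007
  O: 3 × 15.999 = 47.997
Sum: 6×12.011 + 1×18.998 + 4×1.008 + 1×14.007 + 3×15.999 = 157.100 → 157.10 g/mol.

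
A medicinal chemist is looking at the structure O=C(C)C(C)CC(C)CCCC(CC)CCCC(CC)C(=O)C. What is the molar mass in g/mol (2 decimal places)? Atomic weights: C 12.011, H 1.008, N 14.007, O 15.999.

First, the molecular formula is C21H40O2 (counting implicit H from valence).
  C: 21 × 12.011 = 252.231
  H: 40 × 1.008 = 40.320
  O: 2 × 15.999 = 31.998
Sum: 21×12.011 + 40×1.008 + 2×15.999 = 324.549 → 324.55 g/mol.

324.55 g/mol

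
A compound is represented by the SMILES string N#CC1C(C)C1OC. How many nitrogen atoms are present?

1

Scan the SMILES for N atoms (remember two-letter symbols like Cl and Br are single atoms).
Nitrogen count: 1.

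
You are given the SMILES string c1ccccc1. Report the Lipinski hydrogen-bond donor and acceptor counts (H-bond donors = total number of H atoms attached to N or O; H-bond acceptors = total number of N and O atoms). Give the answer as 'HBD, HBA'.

Donors: find every N or O and count the H atoms it carries.
  (no N or O atoms present)
Lipinski HBD = 0.
Acceptors: N atoms = 0, O atoms = 0 → HBA = 0.

0, 0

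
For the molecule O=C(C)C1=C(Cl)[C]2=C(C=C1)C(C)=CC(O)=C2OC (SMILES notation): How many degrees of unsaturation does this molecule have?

Degree of unsaturation = (number of rings) + (number of π bonds).
Ring closures in the SMILES: 2.
π bonds: 6 double bonds (each 1 DoU) → 6 DoU from unsaturation.
Total DoU = 2 + 6 = 8.

8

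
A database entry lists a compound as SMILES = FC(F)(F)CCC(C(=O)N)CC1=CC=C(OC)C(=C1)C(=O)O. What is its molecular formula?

C14H16F3NO4

Walk through each heavy atom and fill implicit hydrogens from standard valence (C 4, N 3, O 2, S 2, halogen 1):
  atom 1: F (halogen, monovalent) → 0 H
  atom 2: C, bond orders sum to 4 (valence 4) → 0 H
  atom 3: F (halogen, monovalent) → 0 H
  atom 4: F (halogen, monovalent) → 0 H
  atom 5: C, bond orders sum to 2 (valence 4) → 2 H
  atom 6: C, bond orders sum to 2 (valence 4) → 2 H
  atom 7: C, bond orders sum to 3 (valence 4) → 1 H
  atom 8: C, bond orders sum to 4 (valence 4) → 0 H
  atom 9: O, bond orders sum to 2 (valence 2) → 0 H
  atom 10: N, bond orders sum to 1 (valence 3) → 2 H
  atom 11: C, bond orders sum to 2 (valence 4) → 2 H
  atom 12: C, bond orders sum to 4 (valence 4) → 0 H
  atom 13: C, bond orders sum to 3 (valence 4) → 1 H
  atom 14: C, bond orders sum to 3 (valence 4) → 1 H
  atom 15: C, bond orders sum to 4 (valence 4) → 0 H
  atom 16: O, bond orders sum to 2 (valence 2) → 0 H
  atom 17: C, bond orders sum to 1 (valence 4) → 3 H
  atom 18: C, bond orders sum to 4 (valence 4) → 0 H
  atom 19: C, bond orders sum to 3 (valence 4) → 1 H
  atom 20: C, bond orders sum to 4 (valence 4) → 0 H
  atom 21: O, bond orders sum to 2 (valence 2) → 0 H
  atom 22: O, bond orders sum to 1 (valence 2) → 1 H
Totals → C:14, H:16, F:3, N:1, O:4.
In Hill order: C14H16F3NO4.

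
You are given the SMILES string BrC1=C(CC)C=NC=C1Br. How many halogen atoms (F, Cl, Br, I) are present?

2

Halogen atoms appear at heavy-atom positions 1, 10 (2×Br).
Halogen count: 2.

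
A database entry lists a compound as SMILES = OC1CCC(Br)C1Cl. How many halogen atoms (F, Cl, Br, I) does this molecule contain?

2

Halogen atoms appear at heavy-atom positions 6, 8 (1×Br, 1×Cl).
Other groups present: 1 hydroxyl.
Halogen count: 2.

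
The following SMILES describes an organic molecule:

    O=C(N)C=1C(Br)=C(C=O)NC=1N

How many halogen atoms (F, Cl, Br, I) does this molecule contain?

Halogen atoms appear at heavy-atom position 6 (1×Br).
Other groups present: 1 aldehyde, 1 amide, 1 primary amine.
Halogen count: 1.

1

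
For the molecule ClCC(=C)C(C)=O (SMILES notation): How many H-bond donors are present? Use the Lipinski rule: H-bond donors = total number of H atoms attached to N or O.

0

Donors: find every N or O and count the H atoms it carries.
  atom 7 (O): bond orders sum to 2 → 0 H
Lipinski HBD = 0.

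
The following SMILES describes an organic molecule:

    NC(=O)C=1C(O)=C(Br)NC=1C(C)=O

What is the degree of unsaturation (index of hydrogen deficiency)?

Molecular formula: C7H7BrN2O3.
DoU = (2C + 2 + N − H − X) / 2, where X is the halogen count and O/S are ignored.
    = (2·7 + 2 + 2 − 7 − 1) / 2 = 10 / 2 = 5.

5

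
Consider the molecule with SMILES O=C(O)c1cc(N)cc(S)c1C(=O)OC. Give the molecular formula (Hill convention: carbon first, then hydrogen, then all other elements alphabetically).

Walk through each heavy atom and fill implicit hydrogens from standard valence (C 4, N 3, O 2, S 2, halogen 1); for lowercase aromatic atoms, an aromatic c carries 1 H when it has two neighbours and 0 H with three, and aromatic n carries 0 H:
  atom 1: O, bond orders sum to 2 (valence 2) → 0 H
  atom 2: C, bond orders sum to 4 (valence 4) → 0 H
  atom 3: O, bond orders sum to 1 (valence 2) → 1 H
  atom 4: aromatic c, 3 neighbours → 0 H
  atom 5: aromatic c, 2 neighbours → 1 H
  atom 6: aromatic c, 3 neighbours → 0 H
  atom 7: N, bond orders sum to 1 (valence 3) → 2 H
  atom 8: aromatic c, 2 neighbours → 1 H
  atom 9: aromatic c, 3 neighbours → 0 H
  atom 10: S, bond orders sum to 1 (valence 2) → 1 H
  atom 11: aromatic c, 3 neighbours → 0 H
  atom 12: C, bond orders sum to 4 (valence 4) → 0 H
  atom 13: O, bond orders sum to 2 (valence 2) → 0 H
  atom 14: O, bond orders sum to 2 (valence 2) → 0 H
  atom 15: C, bond orders sum to 1 (valence 4) → 3 H
Totals → C:9, H:9, N:1, O:4, S:1.

C9H9NO4S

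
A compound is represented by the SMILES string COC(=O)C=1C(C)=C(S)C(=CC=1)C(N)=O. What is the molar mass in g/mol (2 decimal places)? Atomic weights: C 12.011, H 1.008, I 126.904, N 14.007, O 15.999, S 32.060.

225.26 g/mol

First, the molecular formula is C10H11NO3S (counting implicit H from valence).
  C: 10 × 12.011 = 120.110
  H: 11 × 1.008 = 11.088
  N: 1 × 14.007 = 14.007
  O: 3 × 15.999 = 47.997
  S: 1 × 32.060 = 32.060
Sum: 10×12.011 + 11×1.008 + 1×14.007 + 3×15.999 + 1×32.060 = 225.262 → 225.26 g/mol.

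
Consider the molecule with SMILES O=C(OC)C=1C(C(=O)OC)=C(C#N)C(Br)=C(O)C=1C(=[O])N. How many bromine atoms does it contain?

1

Scan the SMILES for Br atoms (remember two-letter symbols like Cl and Br are single atoms).
Bromine count: 1.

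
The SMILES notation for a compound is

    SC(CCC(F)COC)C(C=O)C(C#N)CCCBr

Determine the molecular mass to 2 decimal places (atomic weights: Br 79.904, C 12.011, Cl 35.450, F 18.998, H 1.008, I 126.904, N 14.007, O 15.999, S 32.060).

First, the molecular formula is C13H21BrFNO2S (counting implicit H from valence).
  Br: 1 × 79.904 = 79.904
  C: 13 × 12.011 = 156.143
  F: 1 × 18.998 = 18.998
  H: 21 × 1.008 = 21.168
  N: 1 × 14.007 = 14.007
  O: 2 × 15.999 = 31.998
  S: 1 × 32.060 = 32.060
Sum: 1×79.904 + 13×12.011 + 1×18.998 + 21×1.008 + 1×14.007 + 2×15.999 + 1×32.060 = 354.278 → 354.28 g/mol.

354.28 g/mol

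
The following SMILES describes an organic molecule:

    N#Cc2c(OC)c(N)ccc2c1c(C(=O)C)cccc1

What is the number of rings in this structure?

In SMILES, each pair of matching ring-closure digits denotes one ring-closing bond; the number of such bonds equals the number of independent rings.
Ring-closure bonds here: 2.

2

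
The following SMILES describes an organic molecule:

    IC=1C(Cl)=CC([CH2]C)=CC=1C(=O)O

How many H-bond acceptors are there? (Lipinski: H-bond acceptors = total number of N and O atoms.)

2

N atoms: 0; O atoms: 2.
Lipinski HBA = 0 + 2 = 2.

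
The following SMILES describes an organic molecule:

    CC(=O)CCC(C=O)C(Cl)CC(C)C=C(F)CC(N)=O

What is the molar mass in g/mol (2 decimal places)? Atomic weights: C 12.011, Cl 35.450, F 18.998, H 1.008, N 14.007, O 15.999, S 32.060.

First, the molecular formula is C14H21ClFNO3 (counting implicit H from valence).
  C: 14 × 12.011 = 168.154
  Cl: 1 × 35.450 = 35.450
  F: 1 × 18.998 = 18.998
  H: 21 × 1.008 = 21.168
  N: 1 × 14.007 = 14.007
  O: 3 × 15.999 = 47.997
Sum: 14×12.011 + 1×35.450 + 1×18.998 + 21×1.008 + 1×14.007 + 3×15.999 = 305.774 → 305.77 g/mol.

305.77 g/mol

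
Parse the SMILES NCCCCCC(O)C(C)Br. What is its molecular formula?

Walk through each heavy atom and fill implicit hydrogens from standard valence (C 4, N 3, O 2, S 2, halogen 1):
  atom 1: N, bond orders sum to 1 (valence 3) → 2 H
  atom 2: C, bond orders sum to 2 (valence 4) → 2 H
  atom 3: C, bond orders sum to 2 (valence 4) → 2 H
  atom 4: C, bond orders sum to 2 (valence 4) → 2 H
  atom 5: C, bond orders sum to 2 (valence 4) → 2 H
  atom 6: C, bond orders sum to 2 (valence 4) → 2 H
  atom 7: C, bond orders sum to 3 (valence 4) → 1 H
  atom 8: O, bond orders sum to 1 (valence 2) → 1 H
  atom 9: C, bond orders sum to 3 (valence 4) → 1 H
  atom 10: C, bond orders sum to 1 (valence 4) → 3 H
  atom 11: Br (halogen, monovalent) → 0 H
Totals → C:8, H:18, Br:1, N:1, O:1.
In Hill order: C8H18BrNO.

C8H18BrNO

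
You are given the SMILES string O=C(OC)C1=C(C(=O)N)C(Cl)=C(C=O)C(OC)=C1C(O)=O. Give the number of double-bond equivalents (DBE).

8

Degree of unsaturation = (number of rings) + (number of π bonds).
Ring closures in the SMILES: 1.
π bonds: 7 double bonds (each 1 DoU) → 7 DoU from unsaturation.
Total DoU = 1 + 7 = 8.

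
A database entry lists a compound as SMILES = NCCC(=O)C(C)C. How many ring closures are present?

In SMILES, each pair of matching ring-closure digits denotes one ring-closing bond; the number of such bonds equals the number of independent rings.
Ring-closure bonds here: 0.

0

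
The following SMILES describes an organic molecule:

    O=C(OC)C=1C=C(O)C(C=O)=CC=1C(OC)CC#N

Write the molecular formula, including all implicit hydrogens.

Walk through each heavy atom and fill implicit hydrogens from standard valence (C 4, N 3, O 2, S 2, halogen 1):
  atom 1: O, bond orders sum to 2 (valence 2) → 0 H
  atom 2: C, bond orders sum to 4 (valence 4) → 0 H
  atom 3: O, bond orders sum to 2 (valence 2) → 0 H
  atom 4: C, bond orders sum to 1 (valence 4) → 3 H
  atom 5: C, bond orders sum to 4 (valence 4) → 0 H
  atom 6: C, bond orders sum to 3 (valence 4) → 1 H
  atom 7: C, bond orders sum to 4 (valence 4) → 0 H
  atom 8: O, bond orders sum to 1 (valence 2) → 1 H
  atom 9: C, bond orders sum to 4 (valence 4) → 0 H
  atom 10: C, bond orders sum to 3 (valence 4) → 1 H
  atom 11: O, bond orders sum to 2 (valence 2) → 0 H
  atom 12: C, bond orders sum to 3 (valence 4) → 1 H
  atom 13: C, bond orders sum to 4 (valence 4) → 0 H
  atom 14: C, bond orders sum to 3 (valence 4) → 1 H
  atom 15: O, bond orders sum to 2 (valence 2) → 0 H
  atom 16: C, bond orders sum to 1 (valence 4) → 3 H
  atom 17: C, bond orders sum to 2 (valence 4) → 2 H
  atom 18: C, bond orders sum to 4 (valence 4) → 0 H
  atom 19: N, bond orders sum to 3 (valence 3) → 0 H
Totals → C:13, H:13, N:1, O:5.
In Hill order: C13H13NO5.

C13H13NO5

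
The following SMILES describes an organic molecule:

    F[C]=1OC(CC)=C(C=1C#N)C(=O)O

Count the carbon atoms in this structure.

Count every carbon token in the SMILES (each C, including those in ring-closure positions and inside branches).
Carbon count: 8.

8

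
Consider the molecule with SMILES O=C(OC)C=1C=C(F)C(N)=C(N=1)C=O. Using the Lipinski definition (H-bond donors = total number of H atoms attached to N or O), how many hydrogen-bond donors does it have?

Donors: find every N or O and count the H atoms it carries.
  atom 1 (O): bond orders sum to 2 → 0 H
  atom 3 (O): bond orders sum to 2 → 0 H
  atom 10 (N): bond orders sum to 1 → 2 H
  atom 12 (N): bond orders sum to 3 → 0 H
  atom 14 (O): bond orders sum to 2 → 0 H
Lipinski HBD = 2.

2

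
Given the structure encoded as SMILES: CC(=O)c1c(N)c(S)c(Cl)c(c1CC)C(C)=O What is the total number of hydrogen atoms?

Walk through each heavy atom and fill implicit hydrogens from standard valence (C 4, N 3, O 2, S 2, halogen 1); for lowercase aromatic atoms, an aromatic c carries 1 H when it has two neighbours and 0 H with three, and aromatic n carries 0 H:
  atom 1: C, bond orders sum to 1 (valence 4) → 3 H
  atom 2: C, bond orders sum to 4 (valence 4) → 0 H
  atom 3: O, bond orders sum to 2 (valence 2) → 0 H
  atom 4: aromatic c, 3 neighbours → 0 H
  atom 5: aromatic c, 3 neighbours → 0 H
  atom 6: N, bond orders sum to 1 (valence 3) → 2 H
  atom 7: aromatic c, 3 neighbours → 0 H
  atom 8: S, bond orders sum to 1 (valence 2) → 1 H
  atom 9: aromatic c, 3 neighbours → 0 H
  atom 10: Cl (halogen, monovalent) → 0 H
  atom 11: aromatic c, 3 neighbours → 0 H
  atom 12: aromatic c, 3 neighbours → 0 H
  atom 13: C, bond orders sum to 2 (valence 4) → 2 H
  atom 14: C, bond orders sum to 1 (valence 4) → 3 H
  atom 15: C, bond orders sum to 4 (valence 4) → 0 H
  atom 16: C, bond orders sum to 1 (valence 4) → 3 H
  atom 17: O, bond orders sum to 2 (valence 2) → 0 H
Total hydrogens: 14.

14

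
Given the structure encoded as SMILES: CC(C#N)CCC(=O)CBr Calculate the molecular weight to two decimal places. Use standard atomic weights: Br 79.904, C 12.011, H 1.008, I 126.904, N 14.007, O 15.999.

First, the molecular formula is C7H10BrNO (counting implicit H from valence).
  Br: 1 × 79.904 = 79.904
  C: 7 × 12.011 = 84.077
  H: 10 × 1.008 = 10.080
  N: 1 × 14.007 = 14.007
  O: 1 × 15.999 = 15.999
Sum: 1×79.904 + 7×12.011 + 10×1.008 + 1×14.007 + 1×15.999 = 204.067 → 204.07 g/mol.

204.07 g/mol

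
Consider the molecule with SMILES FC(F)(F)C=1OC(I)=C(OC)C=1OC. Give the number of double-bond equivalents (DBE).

Molecular formula: C7H6F3IO3.
DoU = (2C + 2 + N − H − X) / 2, where X is the halogen count and O/S are ignored.
    = (2·7 + 2 + 0 − 6 − 4) / 2 = 6 / 2 = 3.

3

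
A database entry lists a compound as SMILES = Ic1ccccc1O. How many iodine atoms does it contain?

1

Scan the SMILES for I atoms (remember two-letter symbols like Cl and Br are single atoms).
Iodine count: 1.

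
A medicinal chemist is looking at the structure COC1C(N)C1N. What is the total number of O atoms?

1

Scan the SMILES for O atoms (remember two-letter symbols like Cl and Br are single atoms).
Oxygen count: 1.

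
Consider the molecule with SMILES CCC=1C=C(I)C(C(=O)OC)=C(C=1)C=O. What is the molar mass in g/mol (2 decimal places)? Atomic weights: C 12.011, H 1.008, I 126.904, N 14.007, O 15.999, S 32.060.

318.11 g/mol

First, the molecular formula is C11H11IO3 (counting implicit H from valence).
  C: 11 × 12.011 = 132.121
  H: 11 × 1.008 = 11.088
  I: 1 × 126.904 = 126.904
  O: 3 × 15.999 = 47.997
Sum: 11×12.011 + 11×1.008 + 1×126.904 + 3×15.999 = 318.110 → 318.11 g/mol.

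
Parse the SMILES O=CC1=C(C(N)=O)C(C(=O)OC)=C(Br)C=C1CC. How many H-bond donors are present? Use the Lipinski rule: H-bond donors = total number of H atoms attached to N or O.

Donors: find every N or O and count the H atoms it carries.
  atom 1 (O): bond orders sum to 2 → 0 H
  atom 6 (N): bond orders sum to 1 → 2 H
  atom 7 (O): bond orders sum to 2 → 0 H
  atom 10 (O): bond orders sum to 2 → 0 H
  atom 11 (O): bond orders sum to 2 → 0 H
Lipinski HBD = 2.

2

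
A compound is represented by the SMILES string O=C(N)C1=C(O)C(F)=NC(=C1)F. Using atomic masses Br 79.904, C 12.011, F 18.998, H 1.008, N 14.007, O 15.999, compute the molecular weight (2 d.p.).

174.11 g/mol

First, the molecular formula is C6H4F2N2O2 (counting implicit H from valence).
  C: 6 × 12.011 = 72.066
  F: 2 × 18.998 = 37.996
  H: 4 × 1.008 = 4.032
  N: 2 × 14.007 = 28.014
  O: 2 × 15.999 = 31.998
Sum: 6×12.011 + 2×18.998 + 4×1.008 + 2×14.007 + 2×15.999 = 174.106 → 174.11 g/mol.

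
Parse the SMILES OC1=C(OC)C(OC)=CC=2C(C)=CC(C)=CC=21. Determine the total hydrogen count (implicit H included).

Walk through each heavy atom and fill implicit hydrogens from standard valence (C 4, N 3, O 2, S 2, halogen 1):
  atom 1: O, bond orders sum to 1 (valence 2) → 1 H
  atom 2: C, bond orders sum to 4 (valence 4) → 0 H
  atom 3: C, bond orders sum to 4 (valence 4) → 0 H
  atom 4: O, bond orders sum to 2 (valence 2) → 0 H
  atom 5: C, bond orders sum to 1 (valence 4) → 3 H
  atom 6: C, bond orders sum to 4 (valence 4) → 0 H
  atom 7: O, bond orders sum to 2 (valence 2) → 0 H
  atom 8: C, bond orders sum to 1 (valence 4) → 3 H
  atom 9: C, bond orders sum to 3 (valence 4) → 1 H
  atom 10: C, bond orders sum to 4 (valence 4) → 0 H
  atom 11: C, bond orders sum to 4 (valence 4) → 0 H
  atom 12: C, bond orders sum to 1 (valence 4) → 3 H
  atom 13: C, bond orders sum to 3 (valence 4) → 1 H
  atom 14: C, bond orders sum to 4 (valence 4) → 0 H
  atom 15: C, bond orders sum to 1 (valence 4) → 3 H
  atom 16: C, bond orders sum to 3 (valence 4) → 1 H
  atom 17: C, bond orders sum to 4 (valence 4) → 0 H
Total hydrogens: 16.

16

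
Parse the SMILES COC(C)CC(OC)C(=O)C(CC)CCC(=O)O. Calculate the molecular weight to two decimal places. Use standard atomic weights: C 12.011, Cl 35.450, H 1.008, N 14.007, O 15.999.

260.33 g/mol

First, the molecular formula is C13H24O5 (counting implicit H from valence).
  C: 13 × 12.011 = 156.143
  H: 24 × 1.008 = 24.192
  O: 5 × 15.999 = 79.995
Sum: 13×12.011 + 24×1.008 + 5×15.999 = 260.330 → 260.33 g/mol.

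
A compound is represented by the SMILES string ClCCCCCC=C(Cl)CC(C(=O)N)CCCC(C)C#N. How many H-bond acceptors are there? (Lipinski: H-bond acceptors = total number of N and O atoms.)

N atoms: 2; O atoms: 1.
Lipinski HBA = 2 + 1 = 3.

3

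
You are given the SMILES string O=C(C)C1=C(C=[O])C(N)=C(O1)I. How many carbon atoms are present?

Count every carbon token in the SMILES (each C, including those in ring-closure positions and inside branches).
Carbon count: 7.

7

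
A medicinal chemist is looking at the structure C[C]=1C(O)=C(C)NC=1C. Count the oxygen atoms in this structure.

1

Scan the SMILES for O atoms (remember two-letter symbols like Cl and Br are single atoms).
Oxygen count: 1.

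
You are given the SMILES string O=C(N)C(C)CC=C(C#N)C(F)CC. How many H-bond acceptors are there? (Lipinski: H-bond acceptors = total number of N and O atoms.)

3

N atoms: 2; O atoms: 1.
Lipinski HBA = 2 + 1 = 3.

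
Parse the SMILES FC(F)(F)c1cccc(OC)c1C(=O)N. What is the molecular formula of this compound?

C9H8F3NO2

Walk through each heavy atom and fill implicit hydrogens from standard valence (C 4, N 3, O 2, S 2, halogen 1); for lowercase aromatic atoms, an aromatic c carries 1 H when it has two neighbours and 0 H with three, and aromatic n carries 0 H:
  atom 1: F (halogen, monovalent) → 0 H
  atom 2: C, bond orders sum to 4 (valence 4) → 0 H
  atom 3: F (halogen, monovalent) → 0 H
  atom 4: F (halogen, monovalent) → 0 H
  atom 5: aromatic c, 3 neighbours → 0 H
  atom 6: aromatic c, 2 neighbours → 1 H
  atom 7: aromatic c, 2 neighbours → 1 H
  atom 8: aromatic c, 2 neighbours → 1 H
  atom 9: aromatic c, 3 neighbours → 0 H
  atom 10: O, bond orders sum to 2 (valence 2) → 0 H
  atom 11: C, bond orders sum to 1 (valence 4) → 3 H
  atom 12: aromatic c, 3 neighbours → 0 H
  atom 13: C, bond orders sum to 4 (valence 4) → 0 H
  atom 14: O, bond orders sum to 2 (valence 2) → 0 H
  atom 15: N, bond orders sum to 1 (valence 3) → 2 H
Totals → C:9, H:8, F:3, N:1, O:2.
In Hill order: C9H8F3NO2.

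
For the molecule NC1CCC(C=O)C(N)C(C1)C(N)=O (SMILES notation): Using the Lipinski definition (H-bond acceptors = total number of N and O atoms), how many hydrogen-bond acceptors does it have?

N atoms: 3; O atoms: 2.
Lipinski HBA = 3 + 2 = 5.

5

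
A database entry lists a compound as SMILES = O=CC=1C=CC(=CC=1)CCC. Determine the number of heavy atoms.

11

Every atom symbol written in the SMILES (organic subset) is one heavy atom; implicit H are not written.
Heavy atoms by element → C:10, O:1.
Total: 11.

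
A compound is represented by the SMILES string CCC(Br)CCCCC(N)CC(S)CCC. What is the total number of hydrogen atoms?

28

Walk through each heavy atom and fill implicit hydrogens from standard valence (C 4, N 3, O 2, S 2, halogen 1):
  atom 1: C, bond orders sum to 1 (valence 4) → 3 H
  atom 2: C, bond orders sum to 2 (valence 4) → 2 H
  atom 3: C, bond orders sum to 3 (valence 4) → 1 H
  atom 4: Br (halogen, monovalent) → 0 H
  atom 5: C, bond orders sum to 2 (valence 4) → 2 H
  atom 6: C, bond orders sum to 2 (valence 4) → 2 H
  atom 7: C, bond orders sum to 2 (valence 4) → 2 H
  atom 8: C, bond orders sum to 2 (valence 4) → 2 H
  atom 9: C, bond orders sum to 3 (valence 4) → 1 H
  atom 10: N, bond orders sum to 1 (valence 3) → 2 H
  atom 11: C, bond orders sum to 2 (valence 4) → 2 H
  atom 12: C, bond orders sum to 3 (valence 4) → 1 H
  atom 13: S, bond orders sum to 1 (valence 2) → 1 H
  atom 14: C, bond orders sum to 2 (valence 4) → 2 H
  atom 15: C, bond orders sum to 2 (valence 4) → 2 H
  atom 16: C, bond orders sum to 1 (valence 4) → 3 H
Total hydrogens: 28.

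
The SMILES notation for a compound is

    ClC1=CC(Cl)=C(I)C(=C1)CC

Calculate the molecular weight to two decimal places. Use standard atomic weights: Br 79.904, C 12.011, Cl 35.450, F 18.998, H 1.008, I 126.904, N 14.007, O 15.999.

300.95 g/mol

First, the molecular formula is C8H7Cl2I (counting implicit H from valence).
  C: 8 × 12.011 = 96.088
  Cl: 2 × 35.450 = 70.900
  H: 7 × 1.008 = 7.056
  I: 1 × 126.904 = 126.904
Sum: 8×12.011 + 2×35.450 + 7×1.008 + 1×126.904 = 300.948 → 300.95 g/mol.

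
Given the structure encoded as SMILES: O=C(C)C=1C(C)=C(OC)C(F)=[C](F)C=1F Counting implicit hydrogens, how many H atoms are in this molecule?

9

Walk through each heavy atom and fill implicit hydrogens from standard valence (C 4, N 3, O 2, S 2, halogen 1):
  atom 1: O, bond orders sum to 2 (valence 2) → 0 H
  atom 2: C, bond orders sum to 4 (valence 4) → 0 H
  atom 3: C, bond orders sum to 1 (valence 4) → 3 H
  atom 4: C, bond orders sum to 4 (valence 4) → 0 H
  atom 5: C, bond orders sum to 4 (valence 4) → 0 H
  atom 6: C, bond orders sum to 1 (valence 4) → 3 H
  atom 7: C, bond orders sum to 4 (valence 4) → 0 H
  atom 8: O, bond orders sum to 2 (valence 2) → 0 H
  atom 9: C, bond orders sum to 1 (valence 4) → 3 H
  atom 10: C, bond orders sum to 4 (valence 4) → 0 H
  atom 11: F (halogen, monovalent) → 0 H
  atom 12: C with explicit H count 0
  atom 13: F (halogen, monovalent) → 0 H
  atom 14: C, bond orders sum to 4 (valence 4) → 0 H
  atom 15: F (halogen, monovalent) → 0 H
Total hydrogens: 9.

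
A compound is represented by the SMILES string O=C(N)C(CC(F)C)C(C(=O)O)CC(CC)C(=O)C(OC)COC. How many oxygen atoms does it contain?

Scan the SMILES for O atoms (remember two-letter symbols like Cl and Br are single atoms).
Oxygen count: 6.

6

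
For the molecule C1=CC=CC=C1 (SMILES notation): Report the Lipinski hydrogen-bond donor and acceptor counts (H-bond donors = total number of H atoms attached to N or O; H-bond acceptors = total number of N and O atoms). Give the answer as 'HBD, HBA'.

Donors: find every N or O and count the H atoms it carries.
  (no N or O atoms present)
Lipinski HBD = 0.
Acceptors: N atoms = 0, O atoms = 0 → HBA = 0.

0, 0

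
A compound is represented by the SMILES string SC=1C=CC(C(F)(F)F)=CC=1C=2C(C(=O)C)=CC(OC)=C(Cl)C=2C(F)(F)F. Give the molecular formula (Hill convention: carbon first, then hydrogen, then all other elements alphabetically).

C17H11ClF6O2S

Walk through each heavy atom and fill implicit hydrogens from standard valence (C 4, N 3, O 2, S 2, halogen 1):
  atom 1: S, bond orders sum to 1 (valence 2) → 1 H
  atom 2: C, bond orders sum to 4 (valence 4) → 0 H
  atom 3: C, bond orders sum to 3 (valence 4) → 1 H
  atom 4: C, bond orders sum to 3 (valence 4) → 1 H
  atom 5: C, bond orders sum to 4 (valence 4) → 0 H
  atom 6: C, bond orders sum to 4 (valence 4) → 0 H
  atom 7: F (halogen, monovalent) → 0 H
  atom 8: F (halogen, monovalent) → 0 H
  atom 9: F (halogen, monovalent) → 0 H
  atom 10: C, bond orders sum to 3 (valence 4) → 1 H
  atom 11: C, bond orders sum to 4 (valence 4) → 0 H
  atom 12: C, bond orders sum to 4 (valence 4) → 0 H
  atom 13: C, bond orders sum to 4 (valence 4) → 0 H
  atom 14: C, bond orders sum to 4 (valence 4) → 0 H
  atom 15: O, bond orders sum to 2 (valence 2) → 0 H
  atom 16: C, bond orders sum to 1 (valence 4) → 3 H
  atom 17: C, bond orders sum to 3 (valence 4) → 1 H
  atom 18: C, bond orders sum to 4 (valence 4) → 0 H
  atom 19: O, bond orders sum to 2 (valence 2) → 0 H
  atom 20: C, bond orders sum to 1 (valence 4) → 3 H
  atom 21: C, bond orders sum to 4 (valence 4) → 0 H
  atom 22: Cl (halogen, monovalent) → 0 H
  atom 23: C, bond orders sum to 4 (valence 4) → 0 H
  atom 24: C, bond orders sum to 4 (valence 4) → 0 H
  atom 25: F (halogen, monovalent) → 0 H
  atom 26: F (halogen, monovalent) → 0 H
  atom 27: F (halogen, monovalent) → 0 H
Totals → C:17, H:11, Cl:1, F:6, O:2, S:1.
In Hill order: C17H11ClF6O2S.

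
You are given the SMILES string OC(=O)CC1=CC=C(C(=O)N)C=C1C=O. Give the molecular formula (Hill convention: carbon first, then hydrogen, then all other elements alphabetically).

C10H9NO4

Walk through each heavy atom and fill implicit hydrogens from standard valence (C 4, N 3, O 2, S 2, halogen 1):
  atom 1: O, bond orders sum to 1 (valence 2) → 1 H
  atom 2: C, bond orders sum to 4 (valence 4) → 0 H
  atom 3: O, bond orders sum to 2 (valence 2) → 0 H
  atom 4: C, bond orders sum to 2 (valence 4) → 2 H
  atom 5: C, bond orders sum to 4 (valence 4) → 0 H
  atom 6: C, bond orders sum to 3 (valence 4) → 1 H
  atom 7: C, bond orders sum to 3 (valence 4) → 1 H
  atom 8: C, bond orders sum to 4 (valence 4) → 0 H
  atom 9: C, bond orders sum to 4 (valence 4) → 0 H
  atom 10: O, bond orders sum to 2 (valence 2) → 0 H
  atom 11: N, bond orders sum to 1 (valence 3) → 2 H
  atom 12: C, bond orders sum to 3 (valence 4) → 1 H
  atom 13: C, bond orders sum to 4 (valence 4) → 0 H
  atom 14: C, bond orders sum to 3 (valence 4) → 1 H
  atom 15: O, bond orders sum to 2 (valence 2) → 0 H
Totals → C:10, H:9, N:1, O:4.
In Hill order: C10H9NO4.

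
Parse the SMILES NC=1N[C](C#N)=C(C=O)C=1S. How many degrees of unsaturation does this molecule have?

6

Degree of unsaturation = (number of rings) + (number of π bonds).
Ring closures in the SMILES: 1.
π bonds: 3 double bonds (each 1 DoU), 1 triple bond (each 2 DoU) → 5 DoU from unsaturation.
Total DoU = 1 + 5 = 6.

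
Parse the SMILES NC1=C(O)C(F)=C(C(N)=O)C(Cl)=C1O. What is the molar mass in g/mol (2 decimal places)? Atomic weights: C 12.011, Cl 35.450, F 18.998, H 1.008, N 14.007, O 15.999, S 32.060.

220.58 g/mol

First, the molecular formula is C7H6ClFN2O3 (counting implicit H from valence).
  C: 7 × 12.011 = 84.077
  Cl: 1 × 35.450 = 35.450
  F: 1 × 18.998 = 18.998
  H: 6 × 1.008 = 6.048
  N: 2 × 14.007 = 28.014
  O: 3 × 15.999 = 47.997
Sum: 7×12.011 + 1×35.450 + 1×18.998 + 6×1.008 + 2×14.007 + 3×15.999 = 220.584 → 220.58 g/mol.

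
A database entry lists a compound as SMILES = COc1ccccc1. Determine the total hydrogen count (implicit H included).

8

Walk through each heavy atom and fill implicit hydrogens from standard valence (C 4, N 3, O 2, S 2, halogen 1); for lowercase aromatic atoms, an aromatic c carries 1 H when it has two neighbours and 0 H with three, and aromatic n carries 0 H:
  atom 1: C, bond orders sum to 1 (valence 4) → 3 H
  atom 2: O, bond orders sum to 2 (valence 2) → 0 H
  atom 3: aromatic c, 3 neighbours → 0 H
  atom 4: aromatic c, 2 neighbours → 1 H
  atom 5: aromatic c, 2 neighbours → 1 H
  atom 6: aromatic c, 2 neighbours → 1 H
  atom 7: aromatic c, 2 neighbours → 1 H
  atom 8: aromatic c, 2 neighbours → 1 H
Total hydrogens: 8.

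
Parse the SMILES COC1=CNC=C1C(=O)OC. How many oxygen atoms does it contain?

3

Scan the SMILES for O atoms (remember two-letter symbols like Cl and Br are single atoms).
Oxygen count: 3.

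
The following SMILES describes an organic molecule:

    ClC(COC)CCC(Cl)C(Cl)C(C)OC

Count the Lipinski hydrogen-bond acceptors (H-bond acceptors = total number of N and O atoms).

N atoms: 0; O atoms: 2.
Lipinski HBA = 0 + 2 = 2.

2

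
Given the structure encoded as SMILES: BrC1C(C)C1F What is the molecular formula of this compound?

C4H6BrF

Walk through each heavy atom and fill implicit hydrogens from standard valence (C 4, N 3, O 2, S 2, halogen 1):
  atom 1: Br (halogen, monovalent) → 0 H
  atom 2: C, bond orders sum to 3 (valence 4) → 1 H
  atom 3: C, bond orders sum to 3 (valence 4) → 1 H
  atom 4: C, bond orders sum to 1 (valence 4) → 3 H
  atom 5: C, bond orders sum to 3 (valence 4) → 1 H
  atom 6: F (halogen, monovalent) → 0 H
Totals → C:4, H:6, Br:1, F:1.
In Hill order: C4H6BrF.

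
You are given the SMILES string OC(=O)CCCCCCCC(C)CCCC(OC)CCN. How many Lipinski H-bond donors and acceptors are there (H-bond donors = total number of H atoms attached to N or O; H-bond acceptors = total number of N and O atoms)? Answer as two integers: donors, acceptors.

Donors: find every N or O and count the H atoms it carries.
  atom 1 (O): bond orders sum to 1 → 1 H
  atom 3 (O): bond orders sum to 2 → 0 H
  atom 17 (O): bond orders sum to 2 → 0 H
  atom 21 (N): bond orders sum to 1 → 2 H
Lipinski HBD = 3.
Acceptors: N atoms = 1, O atoms = 3 → HBA = 4.

3, 4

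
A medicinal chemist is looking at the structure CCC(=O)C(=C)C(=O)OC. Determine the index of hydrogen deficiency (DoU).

3

Molecular formula: C7H10O3.
DoU = (2C + 2 + N − H − X) / 2, where X is the halogen count and O/S are ignored.
    = (2·7 + 2 + 0 − 10 − 0) / 2 = 6 / 2 = 3.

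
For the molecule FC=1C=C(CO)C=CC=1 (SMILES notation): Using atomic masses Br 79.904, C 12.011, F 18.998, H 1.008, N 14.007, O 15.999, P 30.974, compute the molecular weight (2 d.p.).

126.13 g/mol

First, the molecular formula is C7H7FO (counting implicit H from valence).
  C: 7 × 12.011 = 84.077
  F: 1 × 18.998 = 18.998
  H: 7 × 1.008 = 7.056
  O: 1 × 15.999 = 15.999
Sum: 7×12.011 + 1×18.998 + 7×1.008 + 1×15.999 = 126.130 → 126.13 g/mol.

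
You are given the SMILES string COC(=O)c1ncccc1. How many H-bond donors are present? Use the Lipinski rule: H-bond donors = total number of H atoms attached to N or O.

Donors: find every N or O and count the H atoms it carries.
  atom 2 (O): bond orders sum to 2 → 0 H
  atom 4 (O): bond orders sum to 2 → 0 H
  atom 6 (N): bond orders sum to 3 → 0 H
Lipinski HBD = 0.

0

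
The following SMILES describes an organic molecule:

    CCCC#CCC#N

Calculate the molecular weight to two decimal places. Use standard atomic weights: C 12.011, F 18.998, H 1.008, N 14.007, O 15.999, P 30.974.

107.16 g/mol

First, the molecular formula is C7H9N (counting implicit H from valence).
  C: 7 × 12.011 = 84.077
  H: 9 × 1.008 = 9.072
  N: 1 × 14.007 = 14.007
Sum: 7×12.011 + 9×1.008 + 1×14.007 = 107.156 → 107.16 g/mol.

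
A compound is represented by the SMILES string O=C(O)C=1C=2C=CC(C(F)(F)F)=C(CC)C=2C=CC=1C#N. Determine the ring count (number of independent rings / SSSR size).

In SMILES, each pair of matching ring-closure digits denotes one ring-closing bond; the number of such bonds equals the number of independent rings.
Ring-closure bonds here: 2.

2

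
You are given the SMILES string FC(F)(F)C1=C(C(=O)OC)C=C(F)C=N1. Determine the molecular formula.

C8H5F4NO2

Walk through each heavy atom and fill implicit hydrogens from standard valence (C 4, N 3, O 2, S 2, halogen 1):
  atom 1: F (halogen, monovalent) → 0 H
  atom 2: C, bond orders sum to 4 (valence 4) → 0 H
  atom 3: F (halogen, monovalent) → 0 H
  atom 4: F (halogen, monovalent) → 0 H
  atom 5: C, bond orders sum to 4 (valence 4) → 0 H
  atom 6: C, bond orders sum to 4 (valence 4) → 0 H
  atom 7: C, bond orders sum to 4 (valence 4) → 0 H
  atom 8: O, bond orders sum to 2 (valence 2) → 0 H
  atom 9: O, bond orders sum to 2 (valence 2) → 0 H
  atom 10: C, bond orders sum to 1 (valence 4) → 3 H
  atom 11: C, bond orders sum to 3 (valence 4) → 1 H
  atom 12: C, bond orders sum to 4 (valence 4) → 0 H
  atom 13: F (halogen, monovalent) → 0 H
  atom 14: C, bond orders sum to 3 (valence 4) → 1 H
  atom 15: N, bond orders sum to 3 (valence 3) → 0 H
Totals → C:8, H:5, F:4, N:1, O:2.
In Hill order: C8H5F4NO2.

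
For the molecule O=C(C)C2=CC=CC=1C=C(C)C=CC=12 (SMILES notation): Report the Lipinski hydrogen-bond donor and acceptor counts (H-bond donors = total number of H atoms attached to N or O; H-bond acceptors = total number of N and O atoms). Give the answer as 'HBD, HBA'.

0, 1

Donors: find every N or O and count the H atoms it carries.
  atom 1 (O): bond orders sum to 2 → 0 H
Lipinski HBD = 0.
Acceptors: N atoms = 0, O atoms = 1 → HBA = 1.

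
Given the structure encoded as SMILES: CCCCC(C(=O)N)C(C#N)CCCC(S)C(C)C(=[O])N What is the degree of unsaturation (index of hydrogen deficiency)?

Degree of unsaturation = (number of rings) + (number of π bonds).
Ring closures in the SMILES: 0.
π bonds: 2 double bonds (each 1 DoU), 1 triple bond (each 2 DoU) → 4 DoU from unsaturation.
Total DoU = 0 + 4 = 4.

4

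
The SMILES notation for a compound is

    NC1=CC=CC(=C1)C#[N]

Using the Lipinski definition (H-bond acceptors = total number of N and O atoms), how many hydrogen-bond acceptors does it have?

N atoms: 2; O atoms: 0.
Lipinski HBA = 2 + 0 = 2.

2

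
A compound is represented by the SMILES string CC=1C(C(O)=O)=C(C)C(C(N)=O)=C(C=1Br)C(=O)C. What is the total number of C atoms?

12

Count every carbon token in the SMILES (each C, including those in ring-closure positions and inside branches).
Carbon count: 12.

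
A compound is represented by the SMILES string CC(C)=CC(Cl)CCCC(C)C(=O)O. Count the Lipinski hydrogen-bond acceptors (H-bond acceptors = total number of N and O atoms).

2

N atoms: 0; O atoms: 2.
Lipinski HBA = 0 + 2 = 2.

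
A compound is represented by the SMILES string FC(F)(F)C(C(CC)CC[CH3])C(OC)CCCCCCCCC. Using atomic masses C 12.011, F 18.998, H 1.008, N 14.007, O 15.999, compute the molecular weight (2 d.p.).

First, the molecular formula is C19H37F3O (counting implicit H from valence).
  C: 19 × 12.011 = 228.209
  F: 3 × 18.998 = 56.994
  H: 37 × 1.008 = 37.296
  O: 1 × 15.999 = 15.999
Sum: 19×12.011 + 3×18.998 + 37×1.008 + 1×15.999 = 338.498 → 338.50 g/mol.

338.50 g/mol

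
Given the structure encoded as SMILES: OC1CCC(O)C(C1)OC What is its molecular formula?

Walk through each heavy atom and fill implicit hydrogens from standard valence (C 4, N 3, O 2, S 2, halogen 1):
  atom 1: O, bond orders sum to 1 (valence 2) → 1 H
  atom 2: C, bond orders sum to 3 (valence 4) → 1 H
  atom 3: C, bond orders sum to 2 (valence 4) → 2 H
  atom 4: C, bond orders sum to 2 (valence 4) → 2 H
  atom 5: C, bond orders sum to 3 (valence 4) → 1 H
  atom 6: O, bond orders sum to 1 (valence 2) → 1 H
  atom 7: C, bond orders sum to 3 (valence 4) → 1 H
  atom 8: C, bond orders sum to 2 (valence 4) → 2 H
  atom 9: O, bond orders sum to 2 (valence 2) → 0 H
  atom 10: C, bond orders sum to 1 (valence 4) → 3 H
Totals → C:7, H:14, O:3.
In Hill order: C7H14O3.

C7H14O3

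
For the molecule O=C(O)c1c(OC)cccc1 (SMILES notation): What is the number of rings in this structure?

1

In SMILES, each pair of matching ring-closure digits denotes one ring-closing bond; the number of such bonds equals the number of independent rings.
Ring-closure bonds here: 1.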